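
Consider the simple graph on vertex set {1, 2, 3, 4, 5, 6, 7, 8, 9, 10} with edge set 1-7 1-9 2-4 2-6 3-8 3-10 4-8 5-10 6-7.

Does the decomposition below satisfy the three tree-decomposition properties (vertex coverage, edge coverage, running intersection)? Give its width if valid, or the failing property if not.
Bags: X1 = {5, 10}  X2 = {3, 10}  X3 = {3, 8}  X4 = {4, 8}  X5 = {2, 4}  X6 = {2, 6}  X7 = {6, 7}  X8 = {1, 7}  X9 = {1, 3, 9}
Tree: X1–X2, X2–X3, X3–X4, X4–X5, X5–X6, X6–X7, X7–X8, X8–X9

A tree decomposition must satisfy three properties: every vertex lies in some bag; for every edge, both endpoints lie together in some bag; and for every vertex, the bags containing it form a connected subtree. Here bags containing vertex 3 are not connected in the tree, so the decomposition is invalid.

No — bags containing vertex 3 are not connected in the tree.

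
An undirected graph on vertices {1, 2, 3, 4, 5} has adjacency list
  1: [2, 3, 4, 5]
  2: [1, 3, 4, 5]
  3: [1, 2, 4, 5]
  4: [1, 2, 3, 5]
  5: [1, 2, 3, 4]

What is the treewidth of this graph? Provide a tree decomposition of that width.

Treewidth 4.
Bags: B1 = {1, 2, 3, 4, 5}
Tree: (single bag)

With just one bag of size 5, the width is 5 − 1 = 4, so tw(G) ≤ 4. Conversely, {1, 2, 3, 4, 5} is a clique of size 5, and the vertices of any clique must share a bag in every tree decomposition; so some bag has ≥ 5 vertices and tw(G) ≥ 4. Hence tw(G) = 4 exactly.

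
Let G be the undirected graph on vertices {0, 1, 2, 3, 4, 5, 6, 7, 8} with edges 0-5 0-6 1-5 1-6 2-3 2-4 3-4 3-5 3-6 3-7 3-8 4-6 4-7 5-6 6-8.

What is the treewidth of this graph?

A width-2 tree decomposition is:
Bags: B1 = {3, 4, 6}  B2 = {3, 4, 7}  B3 = {2, 3, 4}  B4 = {3, 6, 8}  B5 = {3, 5, 6}  B6 = {1, 5, 6}  B7 = {0, 5, 6}
Tree: B1–B2, B1–B3, B1–B4, B4–B5, B5–B6, B5–B7
The largest bag has 3 vertices, giving width 2; this decomposition certifies tw(G) ≤ 2. For the lower bound, the 3 vertices {0, 5, 6} are pairwise adjacent, and any tree decomposition puts a clique entirely inside one bag — forcing width ≥ 2. Hence tw(G) = 2 exactly.

2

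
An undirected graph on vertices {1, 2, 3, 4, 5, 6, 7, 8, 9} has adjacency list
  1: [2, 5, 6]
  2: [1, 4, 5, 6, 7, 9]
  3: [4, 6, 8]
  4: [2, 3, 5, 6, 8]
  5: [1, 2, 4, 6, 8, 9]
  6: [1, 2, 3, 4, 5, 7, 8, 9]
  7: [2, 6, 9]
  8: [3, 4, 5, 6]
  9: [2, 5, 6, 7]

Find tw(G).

A width-3 tree decomposition is:
Bags: B1 = {2, 4, 5, 6}  B2 = {2, 5, 6, 9}  B3 = {1, 2, 5, 6}  B4 = {2, 6, 7, 9}  B5 = {4, 5, 6, 8}  B6 = {3, 4, 6, 8}
Tree: B1–B2, B2–B3, B2–B4, B1–B5, B5–B6
Every bag has size at most 4, so the width is 4 − 1 = 3 and tw(G) ≤ 3. For the lower bound, the 4 vertices {3, 4, 6, 8} are pairwise adjacent, and any tree decomposition puts a clique entirely inside one bag — forcing width ≥ 3. Combining the bounds, tw(G) = 3.

3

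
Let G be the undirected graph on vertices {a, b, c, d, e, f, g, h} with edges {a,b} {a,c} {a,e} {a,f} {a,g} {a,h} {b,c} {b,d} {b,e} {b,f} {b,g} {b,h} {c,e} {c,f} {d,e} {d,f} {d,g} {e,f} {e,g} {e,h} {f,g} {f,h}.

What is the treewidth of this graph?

4

A width-4 tree decomposition is:
Bags: B1 = {a, b, e, f, g}  B2 = {b, d, e, f, g}  B3 = {a, b, c, e, f}  B4 = {a, b, e, f, h}
Tree: B1–B2, B1–B3, B1–B4
Each bag holds 5 vertices, so the decomposition has width 4, which upper-bounds the treewidth. For the lower bound, the 5 vertices {b, d, e, f, g} are pairwise adjacent, and any tree decomposition puts a clique entirely inside one bag — forcing width ≥ 4. The upper and lower bounds meet at 4, so that is the treewidth.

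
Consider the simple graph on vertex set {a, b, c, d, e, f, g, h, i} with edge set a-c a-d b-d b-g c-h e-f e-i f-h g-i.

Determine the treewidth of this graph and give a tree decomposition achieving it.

Treewidth 2.
Bags: B1 = {e, g, i}  B2 = {e, f, g}  B3 = {f, g, h}  B4 = {c, g, h}  B5 = {a, c, g}  B6 = {a, d, g}  B7 = {b, d, g}
Tree: B1–B2, B2–B3, B3–B4, B4–B5, B5–B6, B6–B7

The largest bag has 3 vertices, giving width 2; this decomposition certifies tw(G) ≤ 2. Since g–i–e–f–h–c–a–d–b–g is a cycle in G, G is not acyclic. Forests are exactly the graphs of treewidth ≤ 1, so tw(G) ≥ 2. Therefore the treewidth is 2.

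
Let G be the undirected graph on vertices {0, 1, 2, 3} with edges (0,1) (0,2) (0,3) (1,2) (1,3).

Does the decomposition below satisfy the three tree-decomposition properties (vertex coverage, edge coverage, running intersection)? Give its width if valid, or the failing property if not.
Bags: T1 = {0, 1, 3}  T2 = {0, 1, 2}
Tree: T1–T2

Yes; width 2.

Vertex coverage: the bags together contain {0, 1, 2, 3}, the full vertex set. Edge coverage: each edge of G has both endpoints in at least one bag. Running intersection: for every vertex, the bags containing it form a connected subtree. All three properties hold, so this is a valid tree decomposition of width max|bag| − 1 = 2, and hence tw(G) ≤ 2.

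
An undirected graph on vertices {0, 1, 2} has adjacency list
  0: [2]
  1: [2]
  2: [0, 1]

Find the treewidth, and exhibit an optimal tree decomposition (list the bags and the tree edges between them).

The largest bag has 2 vertices, giving width 1; this decomposition certifies tw(G) ≤ 1. Any graph with an edge has treewidth ≥ 1, and G has the edge 2–0. The upper and lower bounds meet at 1, so that is the treewidth.

Treewidth 1.
One such decomposition:
Bags: B1 = {0, 2}  B2 = {1, 2}
Tree: B1–B2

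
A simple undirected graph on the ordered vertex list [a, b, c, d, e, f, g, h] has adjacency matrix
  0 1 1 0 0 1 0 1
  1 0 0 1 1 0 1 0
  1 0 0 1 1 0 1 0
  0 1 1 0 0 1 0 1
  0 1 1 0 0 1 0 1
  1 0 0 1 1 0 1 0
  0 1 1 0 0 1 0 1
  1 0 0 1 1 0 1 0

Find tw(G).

A width-4 tree decomposition is:
Bags: B1 = {b, c, d, f, h}  B2 = {b, c, f, g, h}  B3 = {b, c, e, f, h}  B4 = {a, b, c, f, h}
Tree: B1–B2, B2–B3, B3–B4
Every bag has size at most 5, so the width is 5 − 1 = 4 and tw(G) ≤ 4. For the lower bound: the 5 vertex sets {d,h}, {c,g}, {e,f}, {b}, {a} are disjoint, each induces a connected subgraph, and every pair is joined by at least one edge of G. Contracting each set to a single vertex therefore yields K_{5} as a minor, and since treewidth is minor-monotone, tw(G) ≥ tw(K_{5}) = 4. Combining the bounds, tw(G) = 4.

4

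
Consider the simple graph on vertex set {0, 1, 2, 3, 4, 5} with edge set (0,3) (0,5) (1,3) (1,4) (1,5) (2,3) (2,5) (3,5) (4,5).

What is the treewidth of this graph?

2

A width-2 tree decomposition is:
Bags: B1 = {0, 3, 5}  B2 = {1, 3, 5}  B3 = {1, 4, 5}  B4 = {2, 3, 5}
Tree: B1–B2, B2–B3, B1–B4
Each bag holds 3 vertices, so the decomposition has width 2, which upper-bounds the treewidth. For the lower bound, the 3 vertices {0, 3, 5} are pairwise adjacent, and any tree decomposition puts a clique entirely inside one bag — forcing width ≥ 2. The upper and lower bounds meet at 2, so that is the treewidth.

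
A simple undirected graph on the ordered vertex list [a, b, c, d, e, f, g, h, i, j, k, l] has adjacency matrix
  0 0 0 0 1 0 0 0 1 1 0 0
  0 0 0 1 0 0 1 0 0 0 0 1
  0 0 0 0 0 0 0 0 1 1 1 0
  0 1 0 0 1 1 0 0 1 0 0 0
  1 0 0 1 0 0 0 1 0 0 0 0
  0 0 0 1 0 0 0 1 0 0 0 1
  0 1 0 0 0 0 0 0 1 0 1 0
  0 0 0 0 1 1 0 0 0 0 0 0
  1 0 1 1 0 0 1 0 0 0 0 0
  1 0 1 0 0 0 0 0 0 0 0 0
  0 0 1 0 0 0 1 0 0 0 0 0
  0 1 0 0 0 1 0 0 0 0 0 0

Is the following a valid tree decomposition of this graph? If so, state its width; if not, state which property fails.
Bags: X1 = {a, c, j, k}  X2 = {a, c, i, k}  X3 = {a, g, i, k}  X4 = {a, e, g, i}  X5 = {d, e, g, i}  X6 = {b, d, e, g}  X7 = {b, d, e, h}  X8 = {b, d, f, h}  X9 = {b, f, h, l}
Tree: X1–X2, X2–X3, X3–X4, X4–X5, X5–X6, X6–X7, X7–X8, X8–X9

Yes; width 3.

Every vertex of G appears in some bag (union = {a, b, c, d, e, f, g, h, i, j, k, l}); every edge is covered by a bag; and for each vertex v the set of bags containing v is connected in the bag tree. The decomposition is therefore valid. The largest bag has 4 vertices, so the width is 3.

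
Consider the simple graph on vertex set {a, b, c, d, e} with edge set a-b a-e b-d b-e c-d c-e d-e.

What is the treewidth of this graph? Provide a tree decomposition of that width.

Treewidth 2.
One optimal decomposition is:
Bags: B1 = {b, d, e}  B2 = {c, d, e}  B3 = {a, b, e}
Tree: B1–B2, B1–B3

Each bag holds 3 vertices, so the decomposition has width 2, which upper-bounds the treewidth. On the other hand G contains the 3-clique {c, d, e}. A clique must lie in a single bag of any decomposition, so no decomposition can have width below 2. Therefore the treewidth is 2.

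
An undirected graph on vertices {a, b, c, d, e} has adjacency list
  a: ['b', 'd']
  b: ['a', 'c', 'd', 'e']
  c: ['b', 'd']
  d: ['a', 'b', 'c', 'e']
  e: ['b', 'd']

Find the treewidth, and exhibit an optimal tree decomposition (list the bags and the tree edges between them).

Treewidth 2.
One optimal decomposition is:
Bags: B1 = {b, d, e}  B2 = {b, c, d}  B3 = {a, b, d}
Tree: B1–B2, B1–B3

Each bag holds 3 vertices, so the decomposition has width 2, which upper-bounds the treewidth. For the lower bound, the 3 vertices {b, d, e} are pairwise adjacent, and any tree decomposition puts a clique entirely inside one bag — forcing width ≥ 2. The upper and lower bounds meet at 2, so that is the treewidth.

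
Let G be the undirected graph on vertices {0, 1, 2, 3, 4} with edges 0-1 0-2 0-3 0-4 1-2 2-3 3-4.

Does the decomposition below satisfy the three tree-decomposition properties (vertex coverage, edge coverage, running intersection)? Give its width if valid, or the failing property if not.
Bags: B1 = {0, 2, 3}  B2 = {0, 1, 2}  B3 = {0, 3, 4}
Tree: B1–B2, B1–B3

Yes; width 2.

Vertex coverage: the bags together contain {0, 1, 2, 3, 4}, the full vertex set. Edge coverage: each edge of G has both endpoints in at least one bag. Running intersection: for every vertex, the bags containing it form a connected subtree. All three properties hold, so this is a valid tree decomposition of width max|bag| − 1 = 2, and hence tw(G) ≤ 2.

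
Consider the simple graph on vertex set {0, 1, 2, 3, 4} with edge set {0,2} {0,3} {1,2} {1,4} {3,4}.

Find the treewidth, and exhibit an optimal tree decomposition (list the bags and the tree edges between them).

The largest bag has 3 vertices, giving width 2; this decomposition certifies tw(G) ≤ 2. The edges 2–0–3–4–1–2 form a cycle, so G is not a tree and its treewidth is at least 2. Hence tw(G) = 2 exactly.

Treewidth 2.
One such decomposition:
Bags: B1 = {0, 2, 3}  B2 = {2, 3, 4}  B3 = {1, 2, 4}
Tree: B1–B2, B2–B3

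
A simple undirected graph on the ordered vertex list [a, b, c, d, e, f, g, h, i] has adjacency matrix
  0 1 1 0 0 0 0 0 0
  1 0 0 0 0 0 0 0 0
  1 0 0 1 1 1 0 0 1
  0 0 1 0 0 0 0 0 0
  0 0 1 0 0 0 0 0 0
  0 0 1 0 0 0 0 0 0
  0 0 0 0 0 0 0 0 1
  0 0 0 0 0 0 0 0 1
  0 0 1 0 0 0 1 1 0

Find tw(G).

A width-1 tree decomposition is:
Bags: B1 = {c, f}  B2 = {c, i}  B3 = {h, i}  B4 = {a, c}  B5 = {c, e}  B6 = {c, d}  B7 = {g, i}  B8 = {a, b}
Tree: B1–B2, B2–B3, B2–B4, B1–B5, B1–B6, B3–B7, B4–B8
Every bag has size at most 2, so the width is 2 − 1 = 1 and tw(G) ≤ 1. Since G has at least one edge (e.g. f–c), it is not an edgeless graph, so tw(G) ≥ 1. Therefore the treewidth is 1.

1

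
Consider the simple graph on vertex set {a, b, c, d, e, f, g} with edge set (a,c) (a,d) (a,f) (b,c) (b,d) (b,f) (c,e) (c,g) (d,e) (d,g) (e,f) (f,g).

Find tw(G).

3

A width-3 tree decomposition is:
Bags: B1 = {a, c, d, f}  B2 = {b, c, d, f}  B3 = {c, d, e, f}  B4 = {c, d, f, g}
Tree: B1–B2, B2–B3, B3–B4
The largest bag has 4 vertices, giving width 3; this decomposition certifies tw(G) ≤ 3. For the lower bound: the 4 vertex sets {a,c}, {b,f}, {d}, {e} are disjoint, each induces a connected subgraph, and every pair is joined by at least one edge of G. Contracting each set to a single vertex therefore yields K_{4} as a minor, and since treewidth is minor-monotone, tw(G) ≥ tw(K_{4}) = 3. Combining the bounds, tw(G) = 3.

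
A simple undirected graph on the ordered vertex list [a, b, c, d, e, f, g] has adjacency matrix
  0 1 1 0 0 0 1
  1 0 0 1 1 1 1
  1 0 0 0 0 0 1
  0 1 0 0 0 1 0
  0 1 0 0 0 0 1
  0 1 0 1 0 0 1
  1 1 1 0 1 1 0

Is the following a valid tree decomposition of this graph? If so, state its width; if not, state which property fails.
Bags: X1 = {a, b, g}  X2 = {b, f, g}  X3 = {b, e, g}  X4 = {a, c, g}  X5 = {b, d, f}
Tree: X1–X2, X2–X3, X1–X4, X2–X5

Yes; width 2.

Checking the three conditions: (i) the bags cover all of {a, b, c, d, e, f, g}; (ii) for each edge, some bag contains both endpoints; (iii) the bags containing any fixed vertex form a subtree. All hold, so the decomposition is valid with width 3 − 1 = 2.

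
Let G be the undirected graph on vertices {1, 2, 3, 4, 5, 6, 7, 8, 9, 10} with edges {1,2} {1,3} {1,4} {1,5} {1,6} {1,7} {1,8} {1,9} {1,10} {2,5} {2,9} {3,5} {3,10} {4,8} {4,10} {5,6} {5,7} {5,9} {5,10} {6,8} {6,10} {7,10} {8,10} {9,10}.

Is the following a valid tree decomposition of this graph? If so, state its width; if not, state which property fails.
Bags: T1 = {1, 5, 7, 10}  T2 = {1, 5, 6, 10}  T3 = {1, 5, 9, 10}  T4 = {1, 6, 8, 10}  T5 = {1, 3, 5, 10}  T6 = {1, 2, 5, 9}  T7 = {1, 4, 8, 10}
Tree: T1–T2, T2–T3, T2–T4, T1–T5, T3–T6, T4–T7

Every vertex of G appears in some bag (union = {1, 2, 3, 4, 5, 6, 7, 8, 9, 10}); every edge is covered by a bag; and for each vertex v the set of bags containing v is connected in the bag tree. The decomposition is therefore valid. The largest bag has 4 vertices, so the width is 3.

Yes; width 3.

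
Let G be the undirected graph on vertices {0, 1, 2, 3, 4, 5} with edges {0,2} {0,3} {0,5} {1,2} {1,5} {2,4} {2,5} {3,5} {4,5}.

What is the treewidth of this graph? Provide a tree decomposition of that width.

Every bag has size at most 3, so the width is 3 − 1 = 2 and tw(G) ≤ 2. For the lower bound, the 3 vertices {0, 2, 5} are pairwise adjacent, and any tree decomposition puts a clique entirely inside one bag — forcing width ≥ 2. Combining the bounds, tw(G) = 2.

Treewidth 2.
One optimal decomposition is:
Bags: B1 = {2, 4, 5}  B2 = {0, 2, 5}  B3 = {1, 2, 5}  B4 = {0, 3, 5}
Tree: B1–B2, B1–B3, B2–B4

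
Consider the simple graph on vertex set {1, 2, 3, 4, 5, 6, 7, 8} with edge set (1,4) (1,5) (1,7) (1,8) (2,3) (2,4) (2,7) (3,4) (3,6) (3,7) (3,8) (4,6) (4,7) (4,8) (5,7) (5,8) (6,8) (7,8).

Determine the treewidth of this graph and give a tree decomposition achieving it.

Each bag holds 4 vertices, so the decomposition has width 3, which upper-bounds the treewidth. Conversely, {1, 4, 7, 8} is a clique of size 4, and the vertices of any clique must share a bag in every tree decomposition; so some bag has ≥ 4 vertices and tw(G) ≥ 3. The upper and lower bounds meet at 3, so that is the treewidth.

Treewidth 3.
One such decomposition:
Bags: B1 = {3, 4, 7, 8}  B2 = {1, 4, 7, 8}  B3 = {2, 3, 4, 7}  B4 = {3, 4, 6, 8}  B5 = {1, 5, 7, 8}
Tree: B1–B2, B1–B3, B1–B4, B2–B5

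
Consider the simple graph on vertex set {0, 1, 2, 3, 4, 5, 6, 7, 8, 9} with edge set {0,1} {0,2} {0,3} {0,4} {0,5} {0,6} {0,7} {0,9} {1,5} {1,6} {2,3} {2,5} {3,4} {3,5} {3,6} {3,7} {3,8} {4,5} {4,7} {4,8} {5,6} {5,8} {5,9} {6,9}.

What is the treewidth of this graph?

A width-3 tree decomposition is:
Bags: B1 = {0, 3, 4, 5}  B2 = {0, 3, 5, 6}  B3 = {0, 2, 3, 5}  B4 = {0, 5, 6, 9}  B5 = {0, 1, 5, 6}  B6 = {3, 4, 5, 8}  B7 = {0, 3, 4, 7}
Tree: B1–B2, B1–B3, B2–B4, B4–B5, B1–B6, B1–B7
The largest bag has 4 vertices, giving width 3; this decomposition certifies tw(G) ≤ 3. For the lower bound, the 4 vertices {0, 1, 5, 6} are pairwise adjacent, and any tree decomposition puts a clique entirely inside one bag — forcing width ≥ 3. The upper and lower bounds meet at 3, so that is the treewidth.

3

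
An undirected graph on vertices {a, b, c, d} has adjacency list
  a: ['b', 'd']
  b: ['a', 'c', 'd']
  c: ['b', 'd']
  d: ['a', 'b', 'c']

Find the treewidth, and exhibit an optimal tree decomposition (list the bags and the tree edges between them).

Every bag has size at most 3, so the width is 3 − 1 = 2 and tw(G) ≤ 2. On the other hand G contains the 3-clique {b, c, d}. A clique must lie in a single bag of any decomposition, so no decomposition can have width below 2. Therefore the treewidth is 2.

Treewidth 2.
Bags: B1 = {b, c, d}  B2 = {a, b, d}
Tree: B1–B2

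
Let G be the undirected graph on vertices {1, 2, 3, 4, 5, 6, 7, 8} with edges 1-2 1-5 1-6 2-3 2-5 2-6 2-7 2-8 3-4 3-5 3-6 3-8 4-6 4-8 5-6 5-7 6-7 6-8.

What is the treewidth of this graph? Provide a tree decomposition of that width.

Treewidth 3.
Bags: B1 = {2, 3, 6, 8}  B2 = {2, 3, 5, 6}  B3 = {3, 4, 6, 8}  B4 = {1, 2, 5, 6}  B5 = {2, 5, 6, 7}
Tree: B1–B2, B1–B3, B2–B4, B2–B5

The largest bag has 4 vertices, giving width 3; this decomposition certifies tw(G) ≤ 3. On the other hand G contains the 4-clique {2, 3, 6, 8}. A clique must lie in a single bag of any decomposition, so no decomposition can have width below 3. Therefore the treewidth is 3.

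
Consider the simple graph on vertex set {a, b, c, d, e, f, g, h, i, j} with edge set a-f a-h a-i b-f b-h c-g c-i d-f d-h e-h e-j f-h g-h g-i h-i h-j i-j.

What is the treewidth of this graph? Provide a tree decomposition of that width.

Each bag holds 3 vertices, so the decomposition has width 2, which upper-bounds the treewidth. On the other hand G contains the 3-clique {d, f, h}. A clique must lie in a single bag of any decomposition, so no decomposition can have width below 2. The upper and lower bounds meet at 2, so that is the treewidth.

Treewidth 2.
One optimal decomposition is:
Bags: B1 = {a, f, h}  B2 = {b, f, h}  B3 = {a, h, i}  B4 = {h, i, j}  B5 = {g, h, i}  B6 = {e, h, j}  B7 = {c, g, i}  B8 = {d, f, h}
Tree: B1–B2, B1–B3, B3–B4, B3–B5, B4–B6, B5–B7, B1–B8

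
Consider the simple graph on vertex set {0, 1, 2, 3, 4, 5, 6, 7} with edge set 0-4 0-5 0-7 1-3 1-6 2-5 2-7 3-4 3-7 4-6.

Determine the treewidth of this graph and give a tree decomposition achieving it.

Treewidth 2.
One optimal decomposition is:
Bags: B1 = {1, 3, 6}  B2 = {3, 4, 6}  B3 = {3, 4, 7}  B4 = {0, 4, 7}  B5 = {0, 2, 7}  B6 = {0, 2, 5}
Tree: B1–B2, B2–B3, B3–B4, B4–B5, B5–B6

The largest bag has 3 vertices, giving width 2; this decomposition certifies tw(G) ≤ 2. For the lower bound, G contains the cycle 1–6–4–3–1, so G is not a forest; only forests have treewidth ≤ 1, hence tw(G) ≥ 2. The upper and lower bounds meet at 2, so that is the treewidth.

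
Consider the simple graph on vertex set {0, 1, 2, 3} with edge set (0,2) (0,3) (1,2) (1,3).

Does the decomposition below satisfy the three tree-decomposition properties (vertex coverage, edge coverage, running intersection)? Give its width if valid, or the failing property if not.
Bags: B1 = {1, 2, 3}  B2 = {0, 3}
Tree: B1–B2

A tree decomposition must satisfy three properties: every vertex lies in some bag; for every edge, both endpoints lie together in some bag; and for every vertex, the bags containing it form a connected subtree. Here edge (2,0) lies in no bag, so the decomposition is invalid.

No — edge (2,0) lies in no bag.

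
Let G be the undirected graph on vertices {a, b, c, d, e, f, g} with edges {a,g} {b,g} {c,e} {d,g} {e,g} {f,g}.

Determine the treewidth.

A width-1 tree decomposition is:
Bags: B1 = {b, g}  B2 = {a, g}  B3 = {e, g}  B4 = {c, e}  B5 = {f, g}  B6 = {d, g}
Tree: B1–B2, B2–B3, B3–B4, B1–B5, B1–B6
The largest bag has 2 vertices, giving width 1; this decomposition certifies tw(G) ≤ 1. Since G has at least one edge (e.g. b–g), it is not an edgeless graph, so tw(G) ≥ 1. The upper and lower bounds meet at 1, so that is the treewidth.

1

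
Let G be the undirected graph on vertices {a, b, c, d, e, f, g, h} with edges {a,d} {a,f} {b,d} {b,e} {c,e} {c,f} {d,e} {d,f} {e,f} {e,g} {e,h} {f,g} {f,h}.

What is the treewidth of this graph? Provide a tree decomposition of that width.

Every bag has size at most 3, so the width is 3 − 1 = 2 and tw(G) ≤ 2. On the other hand G contains the 3-clique {d, e, f}. A clique must lie in a single bag of any decomposition, so no decomposition can have width below 2. The upper and lower bounds meet at 2, so that is the treewidth.

Treewidth 2.
One such decomposition:
Bags: B1 = {e, f, g}  B2 = {c, e, f}  B3 = {d, e, f}  B4 = {a, d, f}  B5 = {b, d, e}  B6 = {e, f, h}
Tree: B1–B2, B2–B3, B3–B4, B3–B5, B3–B6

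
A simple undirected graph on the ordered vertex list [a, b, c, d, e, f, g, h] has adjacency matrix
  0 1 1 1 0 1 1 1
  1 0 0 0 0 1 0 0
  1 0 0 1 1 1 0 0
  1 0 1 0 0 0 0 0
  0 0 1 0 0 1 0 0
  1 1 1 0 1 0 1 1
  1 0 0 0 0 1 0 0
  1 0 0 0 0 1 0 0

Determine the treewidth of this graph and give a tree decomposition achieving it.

Each bag holds 3 vertices, so the decomposition has width 2, which upper-bounds the treewidth. On the other hand G contains the 3-clique {a, c, d}. A clique must lie in a single bag of any decomposition, so no decomposition can have width below 2. The upper and lower bounds meet at 2, so that is the treewidth.

Treewidth 2.
Bags: B1 = {a, c, f}  B2 = {c, e, f}  B3 = {a, b, f}  B4 = {a, f, h}  B5 = {a, f, g}  B6 = {a, c, d}
Tree: B1–B2, B1–B3, B3–B4, B4–B5, B1–B6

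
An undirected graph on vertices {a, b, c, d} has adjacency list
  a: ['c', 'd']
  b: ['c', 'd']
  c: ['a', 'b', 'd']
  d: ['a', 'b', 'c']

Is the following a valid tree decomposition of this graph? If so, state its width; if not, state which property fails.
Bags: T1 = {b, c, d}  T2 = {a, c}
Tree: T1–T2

No — edge (d,a) lies in no bag.

A tree decomposition must satisfy three properties: every vertex lies in some bag; for every edge, both endpoints lie together in some bag; and for every vertex, the bags containing it form a connected subtree. Here edge (d,a) lies in no bag, so the decomposition is invalid.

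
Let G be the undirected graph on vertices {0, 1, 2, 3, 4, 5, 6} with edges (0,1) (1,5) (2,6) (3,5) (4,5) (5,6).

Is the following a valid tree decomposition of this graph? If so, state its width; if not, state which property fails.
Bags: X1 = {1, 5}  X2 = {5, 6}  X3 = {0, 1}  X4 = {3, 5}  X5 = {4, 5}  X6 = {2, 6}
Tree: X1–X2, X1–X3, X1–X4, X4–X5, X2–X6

Yes; width 1.

Vertex coverage: the bags together contain {0, 1, 2, 3, 4, 5, 6}, the full vertex set. Edge coverage: each edge of G has both endpoints in at least one bag. Running intersection: for every vertex, the bags containing it form a connected subtree. All three properties hold, so this is a valid tree decomposition of width max|bag| − 1 = 1, and hence tw(G) ≤ 1.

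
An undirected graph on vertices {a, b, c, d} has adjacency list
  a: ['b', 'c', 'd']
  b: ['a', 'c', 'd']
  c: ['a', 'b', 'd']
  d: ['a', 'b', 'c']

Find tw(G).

A width-3 tree decomposition is:
Bags: B1 = {a, b, c, d}
Tree: (single bag)
With just one bag of size 4, the width is 4 − 1 = 3, so tw(G) ≤ 3. On the other hand G contains the 4-clique {a, b, c, d}. A clique must lie in a single bag of any decomposition, so no decomposition can have width below 3. Therefore the treewidth is 3.

3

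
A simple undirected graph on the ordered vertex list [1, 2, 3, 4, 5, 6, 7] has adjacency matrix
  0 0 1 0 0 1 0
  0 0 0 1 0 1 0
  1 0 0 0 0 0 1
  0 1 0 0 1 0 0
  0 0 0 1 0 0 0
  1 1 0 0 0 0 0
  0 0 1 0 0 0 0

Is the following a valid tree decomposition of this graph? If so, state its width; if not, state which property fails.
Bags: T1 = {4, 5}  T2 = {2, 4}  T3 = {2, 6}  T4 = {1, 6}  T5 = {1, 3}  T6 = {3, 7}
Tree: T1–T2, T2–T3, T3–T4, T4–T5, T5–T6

Yes; width 1.

Vertex coverage: the bags together contain {1, 2, 3, 4, 5, 6, 7}, the full vertex set. Edge coverage: each edge of G has both endpoints in at least one bag. Running intersection: for every vertex, the bags containing it form a connected subtree. All three properties hold, so this is a valid tree decomposition of width max|bag| − 1 = 1, and hence tw(G) ≤ 1.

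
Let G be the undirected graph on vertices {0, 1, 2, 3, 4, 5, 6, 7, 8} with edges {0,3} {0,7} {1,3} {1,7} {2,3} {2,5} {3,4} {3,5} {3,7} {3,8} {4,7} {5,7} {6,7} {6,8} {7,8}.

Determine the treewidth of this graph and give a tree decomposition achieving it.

Treewidth 2.
One optimal decomposition is:
Bags: B1 = {3, 4, 7}  B2 = {3, 7, 8}  B3 = {3, 5, 7}  B4 = {6, 7, 8}  B5 = {1, 3, 7}  B6 = {2, 3, 5}  B7 = {0, 3, 7}
Tree: B1–B2, B1–B3, B2–B4, B3–B5, B3–B6, B3–B7

The largest bag has 3 vertices, giving width 2; this decomposition certifies tw(G) ≤ 2. For the lower bound, the 3 vertices {2, 3, 5} are pairwise adjacent, and any tree decomposition puts a clique entirely inside one bag — forcing width ≥ 2. The upper and lower bounds meet at 2, so that is the treewidth.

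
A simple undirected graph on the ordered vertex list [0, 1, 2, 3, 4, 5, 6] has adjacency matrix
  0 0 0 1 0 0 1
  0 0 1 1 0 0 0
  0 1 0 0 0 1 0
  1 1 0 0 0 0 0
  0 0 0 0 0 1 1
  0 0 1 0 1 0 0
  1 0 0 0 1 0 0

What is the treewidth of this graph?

2

A width-2 tree decomposition is:
Bags: B1 = {2, 4, 5}  B2 = {2, 4, 6}  B3 = {0, 2, 6}  B4 = {0, 2, 3}  B5 = {1, 2, 3}
Tree: B1–B2, B2–B3, B3–B4, B4–B5
Every bag has size at most 3, so the width is 3 − 1 = 2 and tw(G) ≤ 2. For the lower bound, G contains the cycle 2–5–4–6–0–3–1–2, so G is not a forest; only forests have treewidth ≤ 1, hence tw(G) ≥ 2. Hence tw(G) = 2 exactly.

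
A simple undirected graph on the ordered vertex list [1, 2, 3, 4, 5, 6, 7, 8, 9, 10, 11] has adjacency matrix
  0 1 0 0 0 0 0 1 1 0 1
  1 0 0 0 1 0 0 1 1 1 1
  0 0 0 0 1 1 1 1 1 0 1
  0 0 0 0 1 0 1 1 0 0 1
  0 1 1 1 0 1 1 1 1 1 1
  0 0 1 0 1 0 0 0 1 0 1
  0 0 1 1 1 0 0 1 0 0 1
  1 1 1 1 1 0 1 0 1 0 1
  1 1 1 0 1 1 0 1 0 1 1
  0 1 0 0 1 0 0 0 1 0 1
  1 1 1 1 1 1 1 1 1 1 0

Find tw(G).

A width-4 tree decomposition is:
Bags: B1 = {3, 5, 8, 9, 11}  B2 = {3, 5, 7, 8, 11}  B3 = {2, 5, 8, 9, 11}  B4 = {4, 5, 7, 8, 11}  B5 = {2, 5, 9, 10, 11}  B6 = {3, 5, 6, 9, 11}  B7 = {1, 2, 8, 9, 11}
Tree: B1–B2, B1–B3, B2–B4, B3–B5, B1–B6, B3–B7
Each bag holds 5 vertices, so the decomposition has width 4, which upper-bounds the treewidth. On the other hand G contains the 5-clique {1, 2, 8, 9, 11}. A clique must lie in a single bag of any decomposition, so no decomposition can have width below 4. The upper and lower bounds meet at 4, so that is the treewidth.

4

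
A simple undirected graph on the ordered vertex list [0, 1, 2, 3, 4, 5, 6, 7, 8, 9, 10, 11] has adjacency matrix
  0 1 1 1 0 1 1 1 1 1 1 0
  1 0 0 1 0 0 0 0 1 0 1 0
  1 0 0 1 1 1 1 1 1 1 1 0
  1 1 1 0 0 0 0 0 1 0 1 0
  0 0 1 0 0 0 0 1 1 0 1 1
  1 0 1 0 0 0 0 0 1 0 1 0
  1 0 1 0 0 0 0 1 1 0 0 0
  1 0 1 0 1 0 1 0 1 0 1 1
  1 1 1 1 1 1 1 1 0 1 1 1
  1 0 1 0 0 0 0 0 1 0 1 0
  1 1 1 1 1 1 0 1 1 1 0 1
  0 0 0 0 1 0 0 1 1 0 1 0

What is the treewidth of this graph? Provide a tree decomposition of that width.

Treewidth 4.
One such decomposition:
Bags: B1 = {0, 2, 8, 9, 10}  B2 = {0, 2, 7, 8, 10}  B3 = {0, 2, 6, 7, 8}  B4 = {0, 2, 3, 8, 10}  B5 = {2, 4, 7, 8, 10}  B6 = {4, 7, 8, 10, 11}  B7 = {0, 1, 3, 8, 10}  B8 = {0, 2, 5, 8, 10}
Tree: B1–B2, B2–B3, B1–B4, B2–B5, B5–B6, B4–B7, B2–B8

Each bag holds 5 vertices, so the decomposition has width 4, which upper-bounds the treewidth. For the lower bound, the 5 vertices {0, 1, 3, 8, 10} are pairwise adjacent, and any tree decomposition puts a clique entirely inside one bag — forcing width ≥ 4. Therefore the treewidth is 4.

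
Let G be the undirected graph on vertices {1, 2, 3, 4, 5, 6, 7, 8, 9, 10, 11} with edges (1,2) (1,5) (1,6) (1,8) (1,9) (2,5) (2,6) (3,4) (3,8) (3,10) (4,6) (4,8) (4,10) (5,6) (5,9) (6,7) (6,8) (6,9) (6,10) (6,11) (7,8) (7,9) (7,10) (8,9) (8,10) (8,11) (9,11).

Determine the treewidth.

3

A width-3 tree decomposition is:
Bags: B1 = {6, 7, 8, 10}  B2 = {6, 7, 8, 9}  B3 = {1, 6, 8, 9}  B4 = {4, 6, 8, 10}  B5 = {3, 4, 8, 10}  B6 = {1, 5, 6, 9}  B7 = {1, 2, 5, 6}  B8 = {6, 8, 9, 11}
Tree: B1–B2, B2–B3, B1–B4, B4–B5, B3–B6, B6–B7, B3–B8
Each bag holds 4 vertices, so the decomposition has width 3, which upper-bounds the treewidth. On the other hand G contains the 4-clique {3, 4, 8, 10}. A clique must lie in a single bag of any decomposition, so no decomposition can have width below 3. Combining the bounds, tw(G) = 3.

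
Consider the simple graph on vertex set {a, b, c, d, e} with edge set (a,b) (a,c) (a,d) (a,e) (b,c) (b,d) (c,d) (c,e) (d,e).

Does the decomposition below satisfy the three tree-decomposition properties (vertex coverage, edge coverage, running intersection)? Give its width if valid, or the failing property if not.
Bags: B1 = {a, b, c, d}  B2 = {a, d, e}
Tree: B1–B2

No — edge (c,e) lies in no bag.

A tree decomposition must satisfy three properties: every vertex lies in some bag; for every edge, both endpoints lie together in some bag; and for every vertex, the bags containing it form a connected subtree. Here edge (c,e) lies in no bag, so the decomposition is invalid.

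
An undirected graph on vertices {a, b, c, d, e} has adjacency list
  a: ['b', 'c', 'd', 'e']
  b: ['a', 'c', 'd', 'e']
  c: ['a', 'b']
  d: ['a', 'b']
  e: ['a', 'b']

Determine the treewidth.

A width-2 tree decomposition is:
Bags: B1 = {a, b, c}  B2 = {a, b, d}  B3 = {a, b, e}
Tree: B1–B2, B1–B3
The largest bag has 3 vertices, giving width 2; this decomposition certifies tw(G) ≤ 2. For the lower bound, the 3 vertices {a, b, d} are pairwise adjacent, and any tree decomposition puts a clique entirely inside one bag — forcing width ≥ 2. The upper and lower bounds meet at 2, so that is the treewidth.

2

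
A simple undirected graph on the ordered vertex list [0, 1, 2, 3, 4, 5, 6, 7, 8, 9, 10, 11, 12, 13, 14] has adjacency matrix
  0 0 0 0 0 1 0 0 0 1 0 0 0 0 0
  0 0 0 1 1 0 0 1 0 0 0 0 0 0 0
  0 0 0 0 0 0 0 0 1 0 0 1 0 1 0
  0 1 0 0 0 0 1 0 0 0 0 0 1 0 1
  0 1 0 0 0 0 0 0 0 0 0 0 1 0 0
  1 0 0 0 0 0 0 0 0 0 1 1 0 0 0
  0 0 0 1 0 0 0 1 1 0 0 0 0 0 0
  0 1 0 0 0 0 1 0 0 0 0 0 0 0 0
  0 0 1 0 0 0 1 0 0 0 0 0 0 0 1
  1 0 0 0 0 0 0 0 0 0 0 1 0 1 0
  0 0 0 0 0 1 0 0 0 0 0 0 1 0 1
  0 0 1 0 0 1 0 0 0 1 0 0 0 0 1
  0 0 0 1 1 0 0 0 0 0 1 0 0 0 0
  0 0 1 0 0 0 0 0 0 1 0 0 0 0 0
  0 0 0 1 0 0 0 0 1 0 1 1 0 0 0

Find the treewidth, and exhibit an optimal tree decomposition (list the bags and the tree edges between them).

Each bag holds 4 vertices, so the decomposition has width 3, which upper-bounds the treewidth. For the lower bound: the 4 vertex sets {1,4,7}, {6}, {3}, {8,10,12,14} are disjoint, each induces a connected subgraph, and every pair is joined by at least one edge of G. Contracting each set to a single vertex therefore yields K_{4} as a minor, and since treewidth is minor-monotone, tw(G) ≥ tw(K_{4}) = 3. The upper and lower bounds meet at 3, so that is the treewidth.

Treewidth 3.
Bags: B1 = {1, 4, 6, 7}  B2 = {1, 3, 4, 6}  B3 = {3, 4, 6, 12}  B4 = {3, 6, 8, 12}  B5 = {3, 8, 12, 14}  B6 = {8, 10, 12, 14}  B7 = {2, 8, 10, 14}  B8 = {2, 10, 11, 14}  B9 = {2, 5, 10, 11}  B10 = {2, 5, 11, 13}  B11 = {5, 9, 11, 13}  B12 = {0, 5, 9, 13}
Tree: B1–B2, B2–B3, B3–B4, B4–B5, B5–B6, B6–B7, B7–B8, B8–B9, B9–B10, B10–B11, B11–B12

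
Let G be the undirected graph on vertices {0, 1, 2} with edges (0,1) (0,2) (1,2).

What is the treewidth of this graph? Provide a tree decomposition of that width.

Treewidth 2.
Bags: B1 = {0, 1, 2}
Tree: (single bag)

With just one bag of size 3, the width is 3 − 1 = 2, so tw(G) ≤ 2. Conversely, {0, 1, 2} is a clique of size 3, and the vertices of any clique must share a bag in every tree decomposition; so some bag has ≥ 3 vertices and tw(G) ≥ 2. Hence tw(G) = 2 exactly.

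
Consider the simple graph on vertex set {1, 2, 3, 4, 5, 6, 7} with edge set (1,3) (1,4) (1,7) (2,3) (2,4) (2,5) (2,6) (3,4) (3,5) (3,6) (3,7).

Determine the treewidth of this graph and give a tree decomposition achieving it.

Treewidth 2.
One optimal decomposition is:
Bags: B1 = {2, 3, 4}  B2 = {1, 3, 4}  B3 = {2, 3, 5}  B4 = {2, 3, 6}  B5 = {1, 3, 7}
Tree: B1–B2, B1–B3, B3–B4, B2–B5

Every bag has size at most 3, so the width is 3 − 1 = 2 and tw(G) ≤ 2. For the lower bound, the 3 vertices {1, 3, 4} are pairwise adjacent, and any tree decomposition puts a clique entirely inside one bag — forcing width ≥ 2. Hence tw(G) = 2 exactly.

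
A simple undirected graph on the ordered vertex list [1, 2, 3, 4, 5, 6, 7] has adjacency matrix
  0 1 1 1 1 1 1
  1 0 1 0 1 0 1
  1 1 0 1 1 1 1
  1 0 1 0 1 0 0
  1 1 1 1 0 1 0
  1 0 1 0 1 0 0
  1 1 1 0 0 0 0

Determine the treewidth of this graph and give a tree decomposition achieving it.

Each bag holds 4 vertices, so the decomposition has width 3, which upper-bounds the treewidth. On the other hand G contains the 4-clique {1, 2, 3, 5}. A clique must lie in a single bag of any decomposition, so no decomposition can have width below 3. The upper and lower bounds meet at 3, so that is the treewidth.

Treewidth 3.
One optimal decomposition is:
Bags: B1 = {1, 2, 3, 7}  B2 = {1, 2, 3, 5}  B3 = {1, 3, 5, 6}  B4 = {1, 3, 4, 5}
Tree: B1–B2, B2–B3, B3–B4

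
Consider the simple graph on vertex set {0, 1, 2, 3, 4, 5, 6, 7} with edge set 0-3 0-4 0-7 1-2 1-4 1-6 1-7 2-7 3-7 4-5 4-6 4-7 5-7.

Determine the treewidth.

A width-2 tree decomposition is:
Bags: B1 = {1, 4, 7}  B2 = {0, 4, 7}  B3 = {1, 2, 7}  B4 = {1, 4, 6}  B5 = {0, 3, 7}  B6 = {4, 5, 7}
Tree: B1–B2, B1–B3, B1–B4, B2–B5, B2–B6
Each bag holds 3 vertices, so the decomposition has width 2, which upper-bounds the treewidth. For the lower bound, the 3 vertices {1, 4, 6} are pairwise adjacent, and any tree decomposition puts a clique entirely inside one bag — forcing width ≥ 2. The upper and lower bounds meet at 2, so that is the treewidth.

2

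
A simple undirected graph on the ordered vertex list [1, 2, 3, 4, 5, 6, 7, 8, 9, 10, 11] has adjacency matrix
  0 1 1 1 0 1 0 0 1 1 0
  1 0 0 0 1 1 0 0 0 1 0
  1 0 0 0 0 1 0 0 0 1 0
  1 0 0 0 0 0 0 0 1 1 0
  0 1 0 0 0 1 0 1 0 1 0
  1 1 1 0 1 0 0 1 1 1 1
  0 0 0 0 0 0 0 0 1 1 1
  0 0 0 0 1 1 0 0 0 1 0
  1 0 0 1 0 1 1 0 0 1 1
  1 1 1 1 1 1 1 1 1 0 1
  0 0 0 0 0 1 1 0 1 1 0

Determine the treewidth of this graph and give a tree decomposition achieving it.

Each bag holds 4 vertices, so the decomposition has width 3, which upper-bounds the treewidth. For the lower bound, the 4 vertices {1, 4, 9, 10} are pairwise adjacent, and any tree decomposition puts a clique entirely inside one bag — forcing width ≥ 3. Combining the bounds, tw(G) = 3.

Treewidth 3.
One such decomposition:
Bags: B1 = {1, 6, 9, 10}  B2 = {1, 2, 6, 10}  B3 = {2, 5, 6, 10}  B4 = {1, 3, 6, 10}  B5 = {5, 6, 8, 10}  B6 = {1, 4, 9, 10}  B7 = {6, 9, 10, 11}  B8 = {7, 9, 10, 11}
Tree: B1–B2, B2–B3, B2–B4, B3–B5, B1–B6, B1–B7, B7–B8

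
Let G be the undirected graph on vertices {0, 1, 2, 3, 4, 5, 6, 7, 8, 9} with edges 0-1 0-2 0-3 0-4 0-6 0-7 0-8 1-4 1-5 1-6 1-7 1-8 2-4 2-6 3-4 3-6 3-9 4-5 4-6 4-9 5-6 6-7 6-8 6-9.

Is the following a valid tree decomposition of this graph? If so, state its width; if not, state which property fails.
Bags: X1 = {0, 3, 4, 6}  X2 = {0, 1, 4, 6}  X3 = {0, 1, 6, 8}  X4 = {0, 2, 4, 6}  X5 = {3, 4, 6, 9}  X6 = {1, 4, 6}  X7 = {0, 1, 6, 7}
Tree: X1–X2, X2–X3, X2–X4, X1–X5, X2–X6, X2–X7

A tree decomposition must satisfy three properties: every vertex lies in some bag; for every edge, both endpoints lie together in some bag; and for every vertex, the bags containing it form a connected subtree. Here vertex 5 appears in no bag, so the decomposition is invalid.

No — vertex 5 appears in no bag.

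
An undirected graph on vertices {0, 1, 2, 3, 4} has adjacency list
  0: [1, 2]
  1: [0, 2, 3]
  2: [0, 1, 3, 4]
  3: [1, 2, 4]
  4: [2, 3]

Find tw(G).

2

A width-2 tree decomposition is:
Bags: B1 = {1, 2, 3}  B2 = {2, 3, 4}  B3 = {0, 1, 2}
Tree: B1–B2, B1–B3
Each bag holds 3 vertices, so the decomposition has width 2, which upper-bounds the treewidth. On the other hand G contains the 3-clique {0, 1, 2}. A clique must lie in a single bag of any decomposition, so no decomposition can have width below 2. Therefore the treewidth is 2.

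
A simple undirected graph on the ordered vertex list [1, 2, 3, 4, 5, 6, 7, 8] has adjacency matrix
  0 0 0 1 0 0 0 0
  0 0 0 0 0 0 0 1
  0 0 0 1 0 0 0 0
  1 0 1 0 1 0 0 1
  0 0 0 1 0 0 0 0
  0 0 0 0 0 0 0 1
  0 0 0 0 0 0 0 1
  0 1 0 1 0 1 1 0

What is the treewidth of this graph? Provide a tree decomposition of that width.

Treewidth 1.
Bags: B1 = {4, 8}  B2 = {6, 8}  B3 = {3, 4}  B4 = {7, 8}  B5 = {2, 8}  B6 = {1, 4}  B7 = {4, 5}
Tree: B1–B2, B1–B3, B2–B4, B1–B5, B1–B6, B1–B7

Every bag has size at most 2, so the width is 2 − 1 = 1 and tw(G) ≤ 1. Any graph with an edge has treewidth ≥ 1, and G has the edge 4–8. Therefore the treewidth is 1.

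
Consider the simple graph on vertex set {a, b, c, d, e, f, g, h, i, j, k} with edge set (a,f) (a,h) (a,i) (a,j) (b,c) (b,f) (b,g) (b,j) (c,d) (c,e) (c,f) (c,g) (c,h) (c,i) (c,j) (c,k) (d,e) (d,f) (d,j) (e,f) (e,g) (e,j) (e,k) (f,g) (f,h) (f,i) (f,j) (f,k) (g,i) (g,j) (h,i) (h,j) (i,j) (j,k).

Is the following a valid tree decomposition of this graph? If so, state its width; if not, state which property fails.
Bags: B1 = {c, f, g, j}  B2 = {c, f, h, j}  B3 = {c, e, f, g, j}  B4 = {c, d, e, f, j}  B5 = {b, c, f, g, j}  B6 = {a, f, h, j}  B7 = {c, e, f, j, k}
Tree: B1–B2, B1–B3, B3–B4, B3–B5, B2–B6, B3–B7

A tree decomposition must satisfy three properties: every vertex lies in some bag; for every edge, both endpoints lie together in some bag; and for every vertex, the bags containing it form a connected subtree. Here vertex i appears in no bag, so the decomposition is invalid.

No — vertex i appears in no bag.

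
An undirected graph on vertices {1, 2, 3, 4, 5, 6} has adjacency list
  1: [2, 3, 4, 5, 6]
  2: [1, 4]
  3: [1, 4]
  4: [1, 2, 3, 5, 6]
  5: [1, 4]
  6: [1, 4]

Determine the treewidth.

2

A width-2 tree decomposition is:
Bags: B1 = {1, 2, 4}  B2 = {1, 4, 6}  B3 = {1, 3, 4}  B4 = {1, 4, 5}
Tree: B1–B2, B1–B3, B1–B4
The largest bag has 3 vertices, giving width 2; this decomposition certifies tw(G) ≤ 2. On the other hand G contains the 3-clique {1, 2, 4}. A clique must lie in a single bag of any decomposition, so no decomposition can have width below 2. Hence tw(G) = 2 exactly.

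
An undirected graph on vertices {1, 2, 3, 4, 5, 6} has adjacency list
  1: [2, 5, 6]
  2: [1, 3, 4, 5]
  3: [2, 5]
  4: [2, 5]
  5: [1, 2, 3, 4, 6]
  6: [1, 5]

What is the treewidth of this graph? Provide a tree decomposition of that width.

Treewidth 2.
One such decomposition:
Bags: B1 = {2, 4, 5}  B2 = {2, 3, 5}  B3 = {1, 2, 5}  B4 = {1, 5, 6}
Tree: B1–B2, B1–B3, B3–B4

The largest bag has 3 vertices, giving width 2; this decomposition certifies tw(G) ≤ 2. Conversely, {1, 2, 5} is a clique of size 3, and the vertices of any clique must share a bag in every tree decomposition; so some bag has ≥ 3 vertices and tw(G) ≥ 2. Combining the bounds, tw(G) = 2.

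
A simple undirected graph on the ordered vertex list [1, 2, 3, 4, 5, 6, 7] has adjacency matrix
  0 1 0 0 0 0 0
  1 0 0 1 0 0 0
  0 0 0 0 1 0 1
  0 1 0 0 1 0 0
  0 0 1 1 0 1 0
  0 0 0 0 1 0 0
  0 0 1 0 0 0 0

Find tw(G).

1

A width-1 tree decomposition is:
Bags: B1 = {5, 6}  B2 = {3, 5}  B3 = {4, 5}  B4 = {2, 4}  B5 = {3, 7}  B6 = {1, 2}
Tree: B1–B2, B2–B3, B3–B4, B2–B5, B4–B6
Each bag holds 2 vertices, so the decomposition has width 1, which upper-bounds the treewidth. G has an edge, so its treewidth is at least 1. Hence tw(G) = 1 exactly.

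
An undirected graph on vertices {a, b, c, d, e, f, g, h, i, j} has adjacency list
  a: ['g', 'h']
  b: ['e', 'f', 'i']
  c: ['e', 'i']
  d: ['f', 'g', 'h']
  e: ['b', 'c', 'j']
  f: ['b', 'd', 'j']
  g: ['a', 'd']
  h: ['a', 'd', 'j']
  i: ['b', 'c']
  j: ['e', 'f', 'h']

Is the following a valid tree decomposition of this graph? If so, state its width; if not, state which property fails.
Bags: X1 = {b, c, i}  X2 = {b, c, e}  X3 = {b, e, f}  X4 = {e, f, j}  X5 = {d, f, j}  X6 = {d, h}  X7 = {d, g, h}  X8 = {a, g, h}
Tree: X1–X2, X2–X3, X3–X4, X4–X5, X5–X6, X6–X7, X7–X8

No — edge (j,h) lies in no bag.

A tree decomposition must satisfy three properties: every vertex lies in some bag; for every edge, both endpoints lie together in some bag; and for every vertex, the bags containing it form a connected subtree. Here edge (j,h) lies in no bag, so the decomposition is invalid.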